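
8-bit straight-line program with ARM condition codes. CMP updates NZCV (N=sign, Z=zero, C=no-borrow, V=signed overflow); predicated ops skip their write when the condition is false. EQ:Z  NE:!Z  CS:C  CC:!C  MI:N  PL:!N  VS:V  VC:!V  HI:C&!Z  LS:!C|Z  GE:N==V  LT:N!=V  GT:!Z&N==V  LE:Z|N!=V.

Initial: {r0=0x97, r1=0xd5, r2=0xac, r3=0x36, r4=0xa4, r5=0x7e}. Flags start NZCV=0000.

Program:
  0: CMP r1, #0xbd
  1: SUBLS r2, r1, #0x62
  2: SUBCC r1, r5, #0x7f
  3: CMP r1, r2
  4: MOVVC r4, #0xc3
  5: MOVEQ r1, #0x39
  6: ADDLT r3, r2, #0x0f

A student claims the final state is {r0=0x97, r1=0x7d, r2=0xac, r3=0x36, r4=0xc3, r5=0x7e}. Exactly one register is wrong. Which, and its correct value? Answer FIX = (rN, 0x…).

0: ✓ CMP  NZCV=0010
1: · SUBLS
2: · SUBCC
3: ✓ CMP  NZCV=0010
4: ✓ MOVVC  r4←0xc3
5: · MOVEQ
6: · ADDLT

FIX = (r1, 0xd5)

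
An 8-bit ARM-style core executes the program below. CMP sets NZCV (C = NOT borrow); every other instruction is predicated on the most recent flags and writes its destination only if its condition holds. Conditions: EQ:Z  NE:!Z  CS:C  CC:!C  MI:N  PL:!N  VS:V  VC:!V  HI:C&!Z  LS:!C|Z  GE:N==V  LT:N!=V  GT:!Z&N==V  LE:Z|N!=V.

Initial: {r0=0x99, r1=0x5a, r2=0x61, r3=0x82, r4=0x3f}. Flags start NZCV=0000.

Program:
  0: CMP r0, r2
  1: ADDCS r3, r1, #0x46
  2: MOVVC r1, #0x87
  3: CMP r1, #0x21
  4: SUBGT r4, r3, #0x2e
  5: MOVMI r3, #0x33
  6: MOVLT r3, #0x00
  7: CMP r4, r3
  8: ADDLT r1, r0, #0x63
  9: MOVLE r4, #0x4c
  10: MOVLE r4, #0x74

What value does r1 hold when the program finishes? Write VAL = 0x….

[0] flags=0011 → (cmp)
[1] flags=0011 CS?T → r3=0xa0
[2] flags=0011 VC?F → skip
[3] flags=0010 → (cmp)
[4] flags=0010 GT?T → r4=0x72
[5] flags=0010 MI?F → skip
[6] flags=0010 LT?F → skip
[7] flags=1001 → (cmp)
[8] flags=1001 LT?F → skip
[9] flags=1001 LE?F → skip
[10] flags=1001 LE?F → skip

VAL = 0x5a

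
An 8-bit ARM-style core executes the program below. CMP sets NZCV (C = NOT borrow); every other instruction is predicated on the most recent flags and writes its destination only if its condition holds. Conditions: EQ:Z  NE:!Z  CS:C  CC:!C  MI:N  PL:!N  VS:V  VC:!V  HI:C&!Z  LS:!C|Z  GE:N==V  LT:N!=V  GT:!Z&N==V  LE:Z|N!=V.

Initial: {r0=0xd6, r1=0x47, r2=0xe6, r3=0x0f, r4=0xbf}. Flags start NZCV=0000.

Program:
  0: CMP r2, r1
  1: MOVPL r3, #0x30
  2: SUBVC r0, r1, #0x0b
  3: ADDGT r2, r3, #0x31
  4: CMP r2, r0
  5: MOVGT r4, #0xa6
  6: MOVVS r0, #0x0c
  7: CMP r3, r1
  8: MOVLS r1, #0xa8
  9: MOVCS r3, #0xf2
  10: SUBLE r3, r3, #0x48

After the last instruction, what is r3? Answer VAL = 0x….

VAL = 0xc7

0: ✓ CMP  NZCV=1010
1: · MOVPL
2: ✓ SUBVC  r0←0x3c
3: · ADDGT
4: ✓ CMP  NZCV=1010
5: · MOVGT
6: · MOVVS
7: ✓ CMP  NZCV=1000
8: ✓ MOVLS  r1←0xa8
9: · MOVCS
10: ✓ SUBLE  r3←0xc7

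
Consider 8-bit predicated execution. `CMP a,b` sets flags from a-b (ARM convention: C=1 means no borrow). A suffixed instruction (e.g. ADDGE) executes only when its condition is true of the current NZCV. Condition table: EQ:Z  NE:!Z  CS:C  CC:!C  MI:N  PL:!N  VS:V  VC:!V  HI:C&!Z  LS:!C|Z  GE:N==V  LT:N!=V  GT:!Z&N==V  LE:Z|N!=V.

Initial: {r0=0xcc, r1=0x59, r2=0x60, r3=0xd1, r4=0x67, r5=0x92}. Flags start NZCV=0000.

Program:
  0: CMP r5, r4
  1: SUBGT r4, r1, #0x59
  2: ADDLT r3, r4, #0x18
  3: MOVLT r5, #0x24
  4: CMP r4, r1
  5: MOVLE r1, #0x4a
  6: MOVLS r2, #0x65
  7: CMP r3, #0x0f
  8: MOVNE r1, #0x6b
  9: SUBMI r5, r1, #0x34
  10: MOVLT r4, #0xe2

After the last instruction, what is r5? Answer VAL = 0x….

0: ✓ CMP  NZCV=0011
1: · SUBGT
2: ✓ ADDLT  r3←0x7f
3: ✓ MOVLT  r5←0x24
4: ✓ CMP  NZCV=0010
5: · MOVLE
6: · MOVLS
7: ✓ CMP  NZCV=0010
8: ✓ MOVNE  r1←0x6b
9: · SUBMI
10: · MOVLT

VAL = 0x24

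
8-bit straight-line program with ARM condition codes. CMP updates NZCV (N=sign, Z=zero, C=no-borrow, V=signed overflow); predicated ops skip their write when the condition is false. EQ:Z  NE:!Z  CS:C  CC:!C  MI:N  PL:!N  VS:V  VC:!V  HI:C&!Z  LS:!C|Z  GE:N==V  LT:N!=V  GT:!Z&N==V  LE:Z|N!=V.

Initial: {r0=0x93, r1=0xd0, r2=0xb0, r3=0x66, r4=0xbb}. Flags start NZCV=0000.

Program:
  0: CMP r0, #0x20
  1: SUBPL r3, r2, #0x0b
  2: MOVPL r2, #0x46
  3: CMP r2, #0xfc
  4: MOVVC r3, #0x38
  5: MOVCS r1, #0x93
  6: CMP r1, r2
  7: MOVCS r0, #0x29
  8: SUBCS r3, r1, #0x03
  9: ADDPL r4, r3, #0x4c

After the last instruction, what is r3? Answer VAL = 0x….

VAL = 0xcd

[0] flags=0011 → (cmp)
[1] flags=0011 PL?T → r3=0xa5
[2] flags=0011 PL?T → r2=0x46
[3] flags=0000 → (cmp)
[4] flags=0000 VC?T → r3=0x38
[5] flags=0000 CS?F → skip
[6] flags=1010 → (cmp)
[7] flags=1010 CS?T → r0=0x29
[8] flags=1010 CS?T → r3=0xcd
[9] flags=1010 PL?F → skip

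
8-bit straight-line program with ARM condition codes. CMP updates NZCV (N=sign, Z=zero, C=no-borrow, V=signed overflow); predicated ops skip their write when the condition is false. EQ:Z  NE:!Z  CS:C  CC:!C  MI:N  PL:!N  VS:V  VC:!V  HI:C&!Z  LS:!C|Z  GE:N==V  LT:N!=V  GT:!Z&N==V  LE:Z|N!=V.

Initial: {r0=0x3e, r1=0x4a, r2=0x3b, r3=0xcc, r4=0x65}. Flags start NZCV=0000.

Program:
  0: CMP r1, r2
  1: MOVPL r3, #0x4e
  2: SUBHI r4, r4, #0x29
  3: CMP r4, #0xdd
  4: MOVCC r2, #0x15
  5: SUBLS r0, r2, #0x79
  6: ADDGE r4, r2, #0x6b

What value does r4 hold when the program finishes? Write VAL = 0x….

VAL = 0x80

[0] flags=0010 → (cmp)
[1] flags=0010 PL?T → r3=0x4e
[2] flags=0010 HI?T → r4=0x3c
[3] flags=0000 → (cmp)
[4] flags=0000 CC?T → r2=0x15
[5] flags=0000 LS?T → r0=0x9c
[6] flags=0000 GE?T → r4=0x80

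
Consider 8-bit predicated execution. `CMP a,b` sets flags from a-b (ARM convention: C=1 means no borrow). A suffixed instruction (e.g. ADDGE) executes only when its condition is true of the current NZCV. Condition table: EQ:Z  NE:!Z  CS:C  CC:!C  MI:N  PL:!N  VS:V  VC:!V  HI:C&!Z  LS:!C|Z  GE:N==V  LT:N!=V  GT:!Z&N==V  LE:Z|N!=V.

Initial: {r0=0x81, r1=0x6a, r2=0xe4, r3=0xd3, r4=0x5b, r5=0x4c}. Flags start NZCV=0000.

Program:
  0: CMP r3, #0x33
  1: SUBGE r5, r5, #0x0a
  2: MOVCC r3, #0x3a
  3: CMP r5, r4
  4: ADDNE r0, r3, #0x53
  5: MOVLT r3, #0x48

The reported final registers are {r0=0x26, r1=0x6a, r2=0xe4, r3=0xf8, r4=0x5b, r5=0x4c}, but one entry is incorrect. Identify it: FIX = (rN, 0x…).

0: ✓ CMP  NZCV=1010
1: · SUBGE
2: · MOVCC
3: ✓ CMP  NZCV=1000
4: ✓ ADDNE  r0←0x26
5: ✓ MOVLT  r3←0x48

FIX = (r3, 0x48)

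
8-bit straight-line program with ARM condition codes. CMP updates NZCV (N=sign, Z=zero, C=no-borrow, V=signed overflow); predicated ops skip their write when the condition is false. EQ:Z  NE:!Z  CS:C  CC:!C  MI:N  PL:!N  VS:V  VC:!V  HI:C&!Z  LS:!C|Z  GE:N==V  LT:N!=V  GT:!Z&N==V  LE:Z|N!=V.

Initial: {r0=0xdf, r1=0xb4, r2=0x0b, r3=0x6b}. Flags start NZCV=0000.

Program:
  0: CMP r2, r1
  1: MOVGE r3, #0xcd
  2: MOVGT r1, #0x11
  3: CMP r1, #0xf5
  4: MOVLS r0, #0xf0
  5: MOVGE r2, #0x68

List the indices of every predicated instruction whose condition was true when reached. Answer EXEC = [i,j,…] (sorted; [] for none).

[0] flags=0000 → (cmp)
[1] flags=0000 GE?T → r3=0xcd
[2] flags=0000 GT?T → r1=0x11
[3] flags=0000 → (cmp)
[4] flags=0000 LS?T → r0=0xf0
[5] flags=0000 GE?T → r2=0x68

EXEC = [1,2,4,5]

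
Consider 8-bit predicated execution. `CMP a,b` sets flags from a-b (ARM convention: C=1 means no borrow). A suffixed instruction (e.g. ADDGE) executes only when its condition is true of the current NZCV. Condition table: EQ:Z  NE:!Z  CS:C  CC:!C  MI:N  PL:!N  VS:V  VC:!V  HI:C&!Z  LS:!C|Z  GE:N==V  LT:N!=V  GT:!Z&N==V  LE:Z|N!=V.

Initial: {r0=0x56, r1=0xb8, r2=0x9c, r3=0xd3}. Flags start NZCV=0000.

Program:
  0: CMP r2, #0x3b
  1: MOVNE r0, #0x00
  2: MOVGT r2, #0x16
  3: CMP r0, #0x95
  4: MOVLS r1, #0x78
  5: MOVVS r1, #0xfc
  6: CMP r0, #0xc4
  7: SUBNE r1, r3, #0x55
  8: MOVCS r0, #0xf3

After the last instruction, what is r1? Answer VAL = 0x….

VAL = 0x7e

[0] flags=0011 → (cmp)
[1] flags=0011 NE?T → r0=0x00
[2] flags=0011 GT?F → skip
[3] flags=0000 → (cmp)
[4] flags=0000 LS?T → r1=0x78
[5] flags=0000 VS?F → skip
[6] flags=0000 → (cmp)
[7] flags=0000 NE?T → r1=0x7e
[8] flags=0000 CS?F → skip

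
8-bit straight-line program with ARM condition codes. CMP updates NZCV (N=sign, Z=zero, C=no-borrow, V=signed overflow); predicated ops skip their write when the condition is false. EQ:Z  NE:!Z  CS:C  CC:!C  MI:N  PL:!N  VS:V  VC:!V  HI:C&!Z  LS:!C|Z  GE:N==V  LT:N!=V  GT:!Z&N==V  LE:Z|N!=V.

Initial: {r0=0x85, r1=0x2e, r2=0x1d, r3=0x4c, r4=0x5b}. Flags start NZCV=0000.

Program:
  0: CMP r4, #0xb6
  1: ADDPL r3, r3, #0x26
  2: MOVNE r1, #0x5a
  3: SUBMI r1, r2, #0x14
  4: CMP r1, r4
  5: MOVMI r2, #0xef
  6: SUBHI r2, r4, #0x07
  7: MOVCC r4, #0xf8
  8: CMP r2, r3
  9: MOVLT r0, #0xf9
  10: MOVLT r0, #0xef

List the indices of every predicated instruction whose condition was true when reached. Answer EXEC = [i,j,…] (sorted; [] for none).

EXEC = [2,3,5,7,9,10]

[0] flags=1001 → (cmp)
[1] flags=1001 PL?F → skip
[2] flags=1001 NE?T → r1=0x5a
[3] flags=1001 MI?T → r1=0x09
[4] flags=1000 → (cmp)
[5] flags=1000 MI?T → r2=0xef
[6] flags=1000 HI?F → skip
[7] flags=1000 CC?T → r4=0xf8
[8] flags=1010 → (cmp)
[9] flags=1010 LT?T → r0=0xf9
[10] flags=1010 LT?T → r0=0xef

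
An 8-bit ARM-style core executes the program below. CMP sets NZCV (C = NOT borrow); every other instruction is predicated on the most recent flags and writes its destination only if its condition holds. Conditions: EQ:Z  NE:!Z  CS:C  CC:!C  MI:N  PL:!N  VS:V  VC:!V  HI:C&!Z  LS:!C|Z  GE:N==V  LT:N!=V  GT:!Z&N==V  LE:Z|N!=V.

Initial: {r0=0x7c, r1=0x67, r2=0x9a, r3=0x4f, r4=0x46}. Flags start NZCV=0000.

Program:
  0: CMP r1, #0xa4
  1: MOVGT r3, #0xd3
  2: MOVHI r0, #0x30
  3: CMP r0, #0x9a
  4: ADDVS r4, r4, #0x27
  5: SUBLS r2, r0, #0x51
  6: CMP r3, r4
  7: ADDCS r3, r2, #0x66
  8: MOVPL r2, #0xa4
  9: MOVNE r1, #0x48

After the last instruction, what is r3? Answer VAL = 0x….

0: ✓ CMP  NZCV=1001
1: ✓ MOVGT  r3←0xd3
2: · MOVHI
3: ✓ CMP  NZCV=1001
4: ✓ ADDVS  r4←0x6d
5: ✓ SUBLS  r2←0x2b
6: ✓ CMP  NZCV=0011
7: ✓ ADDCS  r3←0x91
8: ✓ MOVPL  r2←0xa4
9: ✓ MOVNE  r1←0x48

VAL = 0x91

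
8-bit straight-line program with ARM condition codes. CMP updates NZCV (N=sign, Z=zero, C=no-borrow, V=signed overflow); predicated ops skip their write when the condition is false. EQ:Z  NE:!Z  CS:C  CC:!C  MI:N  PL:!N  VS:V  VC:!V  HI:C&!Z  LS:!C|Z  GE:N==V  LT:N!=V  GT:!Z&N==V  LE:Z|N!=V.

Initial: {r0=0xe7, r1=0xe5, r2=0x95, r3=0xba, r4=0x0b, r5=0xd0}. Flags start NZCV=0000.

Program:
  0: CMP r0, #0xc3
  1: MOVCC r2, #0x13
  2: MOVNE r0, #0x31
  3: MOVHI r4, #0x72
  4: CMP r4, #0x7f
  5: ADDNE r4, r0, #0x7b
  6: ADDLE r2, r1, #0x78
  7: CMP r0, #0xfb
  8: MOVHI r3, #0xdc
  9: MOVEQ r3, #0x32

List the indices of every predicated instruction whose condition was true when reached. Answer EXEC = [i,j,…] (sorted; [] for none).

EXEC = [2,3,5,6]

[0] flags=0010 → (cmp)
[1] flags=0010 CC?F → skip
[2] flags=0010 NE?T → r0=0x31
[3] flags=0010 HI?T → r4=0x72
[4] flags=1000 → (cmp)
[5] flags=1000 NE?T → r4=0xac
[6] flags=1000 LE?T → r2=0x5d
[7] flags=0000 → (cmp)
[8] flags=0000 HI?F → skip
[9] flags=0000 EQ?F → skip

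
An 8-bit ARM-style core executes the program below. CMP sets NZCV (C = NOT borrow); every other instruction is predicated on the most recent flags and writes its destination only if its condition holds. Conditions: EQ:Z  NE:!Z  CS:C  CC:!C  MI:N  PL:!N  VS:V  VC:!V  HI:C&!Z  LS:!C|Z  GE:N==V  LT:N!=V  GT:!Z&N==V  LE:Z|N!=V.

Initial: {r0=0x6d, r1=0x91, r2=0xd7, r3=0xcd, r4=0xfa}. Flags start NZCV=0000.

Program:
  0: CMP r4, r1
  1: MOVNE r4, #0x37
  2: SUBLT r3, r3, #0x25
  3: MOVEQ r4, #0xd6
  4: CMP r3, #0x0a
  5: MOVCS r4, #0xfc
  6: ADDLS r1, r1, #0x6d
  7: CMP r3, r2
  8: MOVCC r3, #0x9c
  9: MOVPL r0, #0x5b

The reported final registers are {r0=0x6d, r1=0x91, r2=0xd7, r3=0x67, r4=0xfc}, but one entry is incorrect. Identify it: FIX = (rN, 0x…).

0: ✓ CMP  NZCV=0010
1: ✓ MOVNE  r4←0x37
2: · SUBLT
3: · MOVEQ
4: ✓ CMP  NZCV=1010
5: ✓ MOVCS  r4←0xfc
6: · ADDLS
7: ✓ CMP  NZCV=1000
8: ✓ MOVCC  r3←0x9c
9: · MOVPL

FIX = (r3, 0x9c)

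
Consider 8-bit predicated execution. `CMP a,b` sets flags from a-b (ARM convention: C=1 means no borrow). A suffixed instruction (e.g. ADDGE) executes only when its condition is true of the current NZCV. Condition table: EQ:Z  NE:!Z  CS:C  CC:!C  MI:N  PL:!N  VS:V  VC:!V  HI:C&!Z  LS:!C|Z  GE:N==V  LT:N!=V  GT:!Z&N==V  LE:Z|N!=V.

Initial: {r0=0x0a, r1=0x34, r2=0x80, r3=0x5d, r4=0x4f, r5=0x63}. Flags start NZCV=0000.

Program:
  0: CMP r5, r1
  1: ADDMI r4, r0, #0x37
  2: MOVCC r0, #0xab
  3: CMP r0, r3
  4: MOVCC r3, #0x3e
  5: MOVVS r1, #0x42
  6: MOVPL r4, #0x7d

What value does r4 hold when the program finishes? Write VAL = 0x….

VAL = 0x4f

[0] flags=0010 → (cmp)
[1] flags=0010 MI?F → skip
[2] flags=0010 CC?F → skip
[3] flags=1000 → (cmp)
[4] flags=1000 CC?T → r3=0x3e
[5] flags=1000 VS?F → skip
[6] flags=1000 PL?F → skip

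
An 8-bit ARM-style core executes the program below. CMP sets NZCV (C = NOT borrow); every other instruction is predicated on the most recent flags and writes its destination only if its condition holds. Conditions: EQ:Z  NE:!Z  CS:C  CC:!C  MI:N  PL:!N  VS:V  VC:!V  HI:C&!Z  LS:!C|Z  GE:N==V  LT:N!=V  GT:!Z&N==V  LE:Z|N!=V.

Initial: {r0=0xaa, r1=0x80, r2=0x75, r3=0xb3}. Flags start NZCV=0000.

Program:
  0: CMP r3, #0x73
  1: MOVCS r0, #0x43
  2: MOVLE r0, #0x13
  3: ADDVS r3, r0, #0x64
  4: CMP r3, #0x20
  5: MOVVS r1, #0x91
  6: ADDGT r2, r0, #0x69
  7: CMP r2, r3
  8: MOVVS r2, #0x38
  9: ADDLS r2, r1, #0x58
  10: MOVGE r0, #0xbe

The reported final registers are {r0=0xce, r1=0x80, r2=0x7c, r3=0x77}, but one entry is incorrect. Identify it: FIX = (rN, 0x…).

[0] flags=0011 → (cmp)
[1] flags=0011 CS?T → r0=0x43
[2] flags=0011 LE?T → r0=0x13
[3] flags=0011 VS?T → r3=0x77
[4] flags=0010 → (cmp)
[5] flags=0010 VS?F → skip
[6] flags=0010 GT?T → r2=0x7c
[7] flags=0010 → (cmp)
[8] flags=0010 VS?F → skip
[9] flags=0010 LS?F → skip
[10] flags=0010 GE?T → r0=0xbe

FIX = (r0, 0xbe)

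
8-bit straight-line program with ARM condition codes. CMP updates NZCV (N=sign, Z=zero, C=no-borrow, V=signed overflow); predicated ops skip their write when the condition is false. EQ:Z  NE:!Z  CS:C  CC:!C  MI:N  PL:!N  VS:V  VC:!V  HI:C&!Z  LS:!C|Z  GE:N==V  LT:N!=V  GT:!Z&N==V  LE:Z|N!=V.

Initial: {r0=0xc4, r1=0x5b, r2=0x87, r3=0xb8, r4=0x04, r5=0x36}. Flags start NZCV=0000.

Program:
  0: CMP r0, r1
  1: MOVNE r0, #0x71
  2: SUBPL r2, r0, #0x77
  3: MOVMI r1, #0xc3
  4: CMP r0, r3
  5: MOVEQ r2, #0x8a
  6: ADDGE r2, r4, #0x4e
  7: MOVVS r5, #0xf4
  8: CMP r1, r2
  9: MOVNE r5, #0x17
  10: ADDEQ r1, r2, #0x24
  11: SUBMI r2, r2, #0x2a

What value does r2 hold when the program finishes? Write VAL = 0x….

[0] flags=0011 → (cmp)
[1] flags=0011 NE?T → r0=0x71
[2] flags=0011 PL?T → r2=0xfa
[3] flags=0011 MI?F → skip
[4] flags=1001 → (cmp)
[5] flags=1001 EQ?F → skip
[6] flags=1001 GE?T → r2=0x52
[7] flags=1001 VS?T → r5=0xf4
[8] flags=0010 → (cmp)
[9] flags=0010 NE?T → r5=0x17
[10] flags=0010 EQ?F → skip
[11] flags=0010 MI?F → skip

VAL = 0x52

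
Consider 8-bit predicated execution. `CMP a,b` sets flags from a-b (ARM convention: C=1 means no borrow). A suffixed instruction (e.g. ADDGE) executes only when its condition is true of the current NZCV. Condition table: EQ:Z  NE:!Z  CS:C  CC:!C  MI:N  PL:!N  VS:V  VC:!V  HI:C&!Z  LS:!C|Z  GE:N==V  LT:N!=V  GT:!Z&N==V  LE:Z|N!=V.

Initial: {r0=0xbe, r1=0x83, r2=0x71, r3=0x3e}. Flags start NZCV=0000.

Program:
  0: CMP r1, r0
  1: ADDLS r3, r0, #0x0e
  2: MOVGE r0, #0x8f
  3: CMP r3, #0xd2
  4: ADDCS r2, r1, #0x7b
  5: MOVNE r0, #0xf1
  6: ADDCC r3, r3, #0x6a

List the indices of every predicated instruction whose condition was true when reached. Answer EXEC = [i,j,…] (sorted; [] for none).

EXEC = [1,5,6]

[0] flags=1000 → (cmp)
[1] flags=1000 LS?T → r3=0xcc
[2] flags=1000 GE?F → skip
[3] flags=1000 → (cmp)
[4] flags=1000 CS?F → skip
[5] flags=1000 NE?T → r0=0xf1
[6] flags=1000 CC?T → r3=0x36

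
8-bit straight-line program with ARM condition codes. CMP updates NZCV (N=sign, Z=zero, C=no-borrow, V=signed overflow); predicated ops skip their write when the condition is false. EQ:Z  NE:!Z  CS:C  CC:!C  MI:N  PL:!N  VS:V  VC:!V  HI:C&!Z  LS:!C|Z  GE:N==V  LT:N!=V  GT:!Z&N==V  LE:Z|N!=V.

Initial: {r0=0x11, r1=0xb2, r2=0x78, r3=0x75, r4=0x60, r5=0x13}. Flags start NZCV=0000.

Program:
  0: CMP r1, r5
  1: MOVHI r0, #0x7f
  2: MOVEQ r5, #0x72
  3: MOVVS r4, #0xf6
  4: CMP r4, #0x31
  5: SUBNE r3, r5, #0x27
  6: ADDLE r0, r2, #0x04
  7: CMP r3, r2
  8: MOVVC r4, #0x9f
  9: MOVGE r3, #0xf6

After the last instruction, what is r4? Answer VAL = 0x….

VAL = 0x60

0: ✓ CMP  NZCV=1010
1: ✓ MOVHI  r0←0x7f
2: · MOVEQ
3: · MOVVS
4: ✓ CMP  NZCV=0010
5: ✓ SUBNE  r3←0xec
6: · ADDLE
7: ✓ CMP  NZCV=0011
8: · MOVVC
9: · MOVGE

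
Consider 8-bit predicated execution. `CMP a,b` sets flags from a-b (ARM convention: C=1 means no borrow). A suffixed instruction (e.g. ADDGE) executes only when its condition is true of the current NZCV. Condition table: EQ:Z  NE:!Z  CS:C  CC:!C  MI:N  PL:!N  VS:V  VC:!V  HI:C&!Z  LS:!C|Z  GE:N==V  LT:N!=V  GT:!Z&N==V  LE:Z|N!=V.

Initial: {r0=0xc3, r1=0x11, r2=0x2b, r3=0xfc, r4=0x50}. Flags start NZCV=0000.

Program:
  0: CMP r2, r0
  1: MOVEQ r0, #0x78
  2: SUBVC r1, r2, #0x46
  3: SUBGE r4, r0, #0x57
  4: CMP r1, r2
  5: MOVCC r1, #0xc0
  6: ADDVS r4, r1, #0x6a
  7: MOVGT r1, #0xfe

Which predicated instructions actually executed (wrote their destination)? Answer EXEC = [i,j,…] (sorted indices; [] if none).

EXEC = [2,3]

[0] flags=0000 → (cmp)
[1] flags=0000 EQ?F → skip
[2] flags=0000 VC?T → r1=0xe5
[3] flags=0000 GE?T → r4=0x6c
[4] flags=1010 → (cmp)
[5] flags=1010 CC?F → skip
[6] flags=1010 VS?F → skip
[7] flags=1010 GT?F → skip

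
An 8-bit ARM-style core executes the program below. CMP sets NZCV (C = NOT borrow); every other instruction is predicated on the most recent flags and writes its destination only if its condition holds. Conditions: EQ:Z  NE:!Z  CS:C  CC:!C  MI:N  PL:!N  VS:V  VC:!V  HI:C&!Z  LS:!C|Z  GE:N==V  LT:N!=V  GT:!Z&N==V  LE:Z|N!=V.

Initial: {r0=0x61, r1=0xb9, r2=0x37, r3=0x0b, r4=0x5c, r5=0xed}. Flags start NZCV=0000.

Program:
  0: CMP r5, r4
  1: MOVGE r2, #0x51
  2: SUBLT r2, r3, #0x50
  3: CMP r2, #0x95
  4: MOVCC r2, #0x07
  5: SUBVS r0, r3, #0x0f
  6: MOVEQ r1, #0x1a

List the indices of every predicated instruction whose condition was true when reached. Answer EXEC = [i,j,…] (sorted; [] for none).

EXEC = [2]

[0] flags=1010 → (cmp)
[1] flags=1010 GE?F → skip
[2] flags=1010 LT?T → r2=0xbb
[3] flags=0010 → (cmp)
[4] flags=0010 CC?F → skip
[5] flags=0010 VS?F → skip
[6] flags=0010 EQ?F → skip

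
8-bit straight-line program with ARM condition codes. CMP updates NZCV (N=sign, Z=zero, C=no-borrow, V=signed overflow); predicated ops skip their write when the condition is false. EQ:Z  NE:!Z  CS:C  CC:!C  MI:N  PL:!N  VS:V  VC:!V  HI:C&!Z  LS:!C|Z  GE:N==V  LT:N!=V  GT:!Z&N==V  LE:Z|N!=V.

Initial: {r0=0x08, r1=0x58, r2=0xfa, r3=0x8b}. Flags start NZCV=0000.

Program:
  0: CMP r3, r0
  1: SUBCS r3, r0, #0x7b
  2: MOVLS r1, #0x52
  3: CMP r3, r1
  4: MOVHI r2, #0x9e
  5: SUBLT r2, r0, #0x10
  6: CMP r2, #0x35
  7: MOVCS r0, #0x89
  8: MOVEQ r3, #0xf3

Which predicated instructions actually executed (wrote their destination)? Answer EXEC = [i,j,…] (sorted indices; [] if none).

[0] flags=1010 → (cmp)
[1] flags=1010 CS?T → r3=0x8d
[2] flags=1010 LS?F → skip
[3] flags=0011 → (cmp)
[4] flags=0011 HI?T → r2=0x9e
[5] flags=0011 LT?T → r2=0xf8
[6] flags=1010 → (cmp)
[7] flags=1010 CS?T → r0=0x89
[8] flags=1010 EQ?F → skip

EXEC = [1,4,5,7]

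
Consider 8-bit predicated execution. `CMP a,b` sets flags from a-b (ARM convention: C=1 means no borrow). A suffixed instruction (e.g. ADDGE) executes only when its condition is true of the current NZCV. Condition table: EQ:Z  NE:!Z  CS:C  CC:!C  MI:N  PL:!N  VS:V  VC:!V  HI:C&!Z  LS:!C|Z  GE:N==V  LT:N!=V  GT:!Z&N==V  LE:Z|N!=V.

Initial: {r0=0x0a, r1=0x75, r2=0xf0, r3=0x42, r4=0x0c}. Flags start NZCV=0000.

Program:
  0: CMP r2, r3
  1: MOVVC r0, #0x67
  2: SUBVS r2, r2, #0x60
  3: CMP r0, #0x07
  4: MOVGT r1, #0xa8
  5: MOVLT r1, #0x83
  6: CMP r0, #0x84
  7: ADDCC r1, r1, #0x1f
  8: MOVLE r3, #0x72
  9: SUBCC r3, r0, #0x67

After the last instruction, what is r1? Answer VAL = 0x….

0: ✓ CMP  NZCV=1010
1: ✓ MOVVC  r0←0x67
2: · SUBVS
3: ✓ CMP  NZCV=0010
4: ✓ MOVGT  r1←0xa8
5: · MOVLT
6: ✓ CMP  NZCV=1001
7: ✓ ADDCC  r1←0xc7
8: · MOVLE
9: ✓ SUBCC  r3←0x00

VAL = 0xc7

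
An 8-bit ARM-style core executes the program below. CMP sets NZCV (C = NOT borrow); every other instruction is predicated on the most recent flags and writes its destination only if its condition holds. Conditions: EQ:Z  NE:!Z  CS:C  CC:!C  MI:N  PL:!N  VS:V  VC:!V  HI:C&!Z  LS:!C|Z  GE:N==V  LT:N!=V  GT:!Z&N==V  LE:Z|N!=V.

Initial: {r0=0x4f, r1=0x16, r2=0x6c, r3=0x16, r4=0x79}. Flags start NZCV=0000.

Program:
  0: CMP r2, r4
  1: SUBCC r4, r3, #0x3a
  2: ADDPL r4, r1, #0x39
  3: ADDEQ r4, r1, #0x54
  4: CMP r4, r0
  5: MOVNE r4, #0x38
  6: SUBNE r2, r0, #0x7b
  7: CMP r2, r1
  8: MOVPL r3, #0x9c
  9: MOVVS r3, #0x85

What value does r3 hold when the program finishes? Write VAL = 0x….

VAL = 0x16

[0] flags=1000 → (cmp)
[1] flags=1000 CC?T → r4=0xdc
[2] flags=1000 PL?F → skip
[3] flags=1000 EQ?F → skip
[4] flags=1010 → (cmp)
[5] flags=1010 NE?T → r4=0x38
[6] flags=1010 NE?T → r2=0xd4
[7] flags=1010 → (cmp)
[8] flags=1010 PL?F → skip
[9] flags=1010 VS?F → skip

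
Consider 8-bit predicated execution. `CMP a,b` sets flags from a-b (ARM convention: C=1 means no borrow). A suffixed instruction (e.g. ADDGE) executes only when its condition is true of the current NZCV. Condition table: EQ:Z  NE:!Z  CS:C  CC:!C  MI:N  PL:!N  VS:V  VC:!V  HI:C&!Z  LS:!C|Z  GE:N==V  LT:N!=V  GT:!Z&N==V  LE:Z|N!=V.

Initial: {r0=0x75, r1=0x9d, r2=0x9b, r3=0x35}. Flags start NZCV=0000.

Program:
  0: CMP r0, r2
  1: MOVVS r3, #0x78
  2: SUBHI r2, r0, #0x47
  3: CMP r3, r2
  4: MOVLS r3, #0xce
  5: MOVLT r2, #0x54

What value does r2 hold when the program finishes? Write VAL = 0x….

0: ✓ CMP  NZCV=1001
1: ✓ MOVVS  r3←0x78
2: · SUBHI
3: ✓ CMP  NZCV=1001
4: ✓ MOVLS  r3←0xce
5: · MOVLT

VAL = 0x9b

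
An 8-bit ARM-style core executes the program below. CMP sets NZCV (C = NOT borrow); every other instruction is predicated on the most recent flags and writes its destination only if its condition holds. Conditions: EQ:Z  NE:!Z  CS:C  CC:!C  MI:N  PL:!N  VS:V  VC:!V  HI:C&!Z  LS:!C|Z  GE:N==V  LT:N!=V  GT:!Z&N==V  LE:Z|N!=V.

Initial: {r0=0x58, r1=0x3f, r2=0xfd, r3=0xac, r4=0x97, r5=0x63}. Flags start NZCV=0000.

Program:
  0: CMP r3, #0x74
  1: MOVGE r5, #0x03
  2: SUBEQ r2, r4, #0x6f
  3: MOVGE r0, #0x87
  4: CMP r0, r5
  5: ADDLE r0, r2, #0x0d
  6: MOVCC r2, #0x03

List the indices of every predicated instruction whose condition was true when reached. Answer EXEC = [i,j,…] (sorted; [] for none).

EXEC = [5,6]

[0] flags=0011 → (cmp)
[1] flags=0011 GE?F → skip
[2] flags=0011 EQ?F → skip
[3] flags=0011 GE?F → skip
[4] flags=1000 → (cmp)
[5] flags=1000 LE?T → r0=0x0a
[6] flags=1000 CC?T → r2=0x03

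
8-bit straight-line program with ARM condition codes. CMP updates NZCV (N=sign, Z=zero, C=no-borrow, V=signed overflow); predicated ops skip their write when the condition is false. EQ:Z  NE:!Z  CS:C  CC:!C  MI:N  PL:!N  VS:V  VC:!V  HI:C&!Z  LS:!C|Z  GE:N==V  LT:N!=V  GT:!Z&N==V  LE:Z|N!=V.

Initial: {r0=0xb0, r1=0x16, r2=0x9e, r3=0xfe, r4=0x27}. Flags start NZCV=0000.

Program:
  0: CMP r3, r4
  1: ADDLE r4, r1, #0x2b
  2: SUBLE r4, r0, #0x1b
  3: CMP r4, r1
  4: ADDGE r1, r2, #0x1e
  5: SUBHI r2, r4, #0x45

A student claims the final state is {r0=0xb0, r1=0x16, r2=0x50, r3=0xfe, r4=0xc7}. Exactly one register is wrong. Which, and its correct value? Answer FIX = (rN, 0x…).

FIX = (r4, 0x95)

[0] flags=1010 → (cmp)
[1] flags=1010 LE?T → r4=0x41
[2] flags=1010 LE?T → r4=0x95
[3] flags=0011 → (cmp)
[4] flags=0011 GE?F → skip
[5] flags=0011 HI?T → r2=0x50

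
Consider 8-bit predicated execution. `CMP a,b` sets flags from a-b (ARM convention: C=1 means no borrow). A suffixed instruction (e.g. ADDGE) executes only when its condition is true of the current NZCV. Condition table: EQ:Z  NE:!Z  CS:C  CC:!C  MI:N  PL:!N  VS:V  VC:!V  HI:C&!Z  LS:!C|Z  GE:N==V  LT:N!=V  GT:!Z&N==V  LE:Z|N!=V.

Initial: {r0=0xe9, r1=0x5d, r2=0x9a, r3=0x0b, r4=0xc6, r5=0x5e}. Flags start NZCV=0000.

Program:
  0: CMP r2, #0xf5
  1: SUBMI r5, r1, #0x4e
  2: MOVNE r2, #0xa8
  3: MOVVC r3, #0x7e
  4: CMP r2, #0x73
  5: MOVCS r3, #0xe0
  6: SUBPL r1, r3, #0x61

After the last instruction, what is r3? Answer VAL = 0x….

VAL = 0xe0

0: ✓ CMP  NZCV=1000
1: ✓ SUBMI  r5←0x0f
2: ✓ MOVNE  r2←0xa8
3: ✓ MOVVC  r3←0x7e
4: ✓ CMP  NZCV=0011
5: ✓ MOVCS  r3←0xe0
6: ✓ SUBPL  r1←0x7f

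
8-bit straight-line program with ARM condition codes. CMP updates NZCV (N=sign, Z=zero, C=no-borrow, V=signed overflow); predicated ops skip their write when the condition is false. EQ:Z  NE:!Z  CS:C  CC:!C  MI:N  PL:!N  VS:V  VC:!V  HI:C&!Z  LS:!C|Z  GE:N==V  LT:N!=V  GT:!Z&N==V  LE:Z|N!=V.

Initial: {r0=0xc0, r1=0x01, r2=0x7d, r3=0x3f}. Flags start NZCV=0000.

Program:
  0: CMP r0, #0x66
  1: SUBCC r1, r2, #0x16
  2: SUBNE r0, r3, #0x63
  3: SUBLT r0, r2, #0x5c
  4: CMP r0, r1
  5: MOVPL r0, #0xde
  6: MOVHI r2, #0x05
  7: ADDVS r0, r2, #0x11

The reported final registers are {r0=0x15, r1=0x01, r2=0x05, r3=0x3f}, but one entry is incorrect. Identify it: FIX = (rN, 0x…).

[0] flags=0011 → (cmp)
[1] flags=0011 CC?F → skip
[2] flags=0011 NE?T → r0=0xdc
[3] flags=0011 LT?T → r0=0x21
[4] flags=0010 → (cmp)
[5] flags=0010 PL?T → r0=0xde
[6] flags=0010 HI?T → r2=0x05
[7] flags=0010 VS?F → skip

FIX = (r0, 0xde)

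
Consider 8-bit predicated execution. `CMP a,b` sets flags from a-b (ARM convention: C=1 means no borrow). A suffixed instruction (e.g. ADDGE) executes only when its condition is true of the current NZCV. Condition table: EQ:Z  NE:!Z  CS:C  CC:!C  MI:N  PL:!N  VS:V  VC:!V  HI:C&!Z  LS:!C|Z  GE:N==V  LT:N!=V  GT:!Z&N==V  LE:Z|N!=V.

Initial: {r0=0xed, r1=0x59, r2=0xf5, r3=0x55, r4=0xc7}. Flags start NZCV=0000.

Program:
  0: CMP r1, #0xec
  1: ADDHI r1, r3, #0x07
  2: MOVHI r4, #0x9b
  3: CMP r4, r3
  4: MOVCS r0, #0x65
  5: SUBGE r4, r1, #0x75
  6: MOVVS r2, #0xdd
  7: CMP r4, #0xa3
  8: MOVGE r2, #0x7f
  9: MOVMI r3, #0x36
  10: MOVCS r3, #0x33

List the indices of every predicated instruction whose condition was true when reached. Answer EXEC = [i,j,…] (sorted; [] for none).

EXEC = [4,6,8,10]

0: ✓ CMP  NZCV=0000
1: · ADDHI
2: · MOVHI
3: ✓ CMP  NZCV=0011
4: ✓ MOVCS  r0←0x65
5: · SUBGE
6: ✓ MOVVS  r2←0xdd
7: ✓ CMP  NZCV=0010
8: ✓ MOVGE  r2←0x7f
9: · MOVMI
10: ✓ MOVCS  r3←0x33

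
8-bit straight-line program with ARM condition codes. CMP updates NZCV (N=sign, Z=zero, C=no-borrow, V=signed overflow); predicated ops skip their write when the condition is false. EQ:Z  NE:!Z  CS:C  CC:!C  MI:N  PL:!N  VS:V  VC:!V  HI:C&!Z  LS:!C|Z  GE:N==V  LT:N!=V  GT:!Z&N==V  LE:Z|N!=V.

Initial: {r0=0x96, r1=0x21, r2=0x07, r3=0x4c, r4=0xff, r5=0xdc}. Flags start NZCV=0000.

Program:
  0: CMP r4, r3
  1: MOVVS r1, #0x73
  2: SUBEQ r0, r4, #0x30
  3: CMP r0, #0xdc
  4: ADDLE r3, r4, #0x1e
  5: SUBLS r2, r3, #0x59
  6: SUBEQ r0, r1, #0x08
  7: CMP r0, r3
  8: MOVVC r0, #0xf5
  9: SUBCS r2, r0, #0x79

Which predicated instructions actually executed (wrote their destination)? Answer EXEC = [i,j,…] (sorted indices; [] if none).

[0] flags=1010 → (cmp)
[1] flags=1010 VS?F → skip
[2] flags=1010 EQ?F → skip
[3] flags=1000 → (cmp)
[4] flags=1000 LE?T → r3=0x1d
[5] flags=1000 LS?T → r2=0xc4
[6] flags=1000 EQ?F → skip
[7] flags=0011 → (cmp)
[8] flags=0011 VC?F → skip
[9] flags=0011 CS?T → r2=0x1d

EXEC = [4,5,9]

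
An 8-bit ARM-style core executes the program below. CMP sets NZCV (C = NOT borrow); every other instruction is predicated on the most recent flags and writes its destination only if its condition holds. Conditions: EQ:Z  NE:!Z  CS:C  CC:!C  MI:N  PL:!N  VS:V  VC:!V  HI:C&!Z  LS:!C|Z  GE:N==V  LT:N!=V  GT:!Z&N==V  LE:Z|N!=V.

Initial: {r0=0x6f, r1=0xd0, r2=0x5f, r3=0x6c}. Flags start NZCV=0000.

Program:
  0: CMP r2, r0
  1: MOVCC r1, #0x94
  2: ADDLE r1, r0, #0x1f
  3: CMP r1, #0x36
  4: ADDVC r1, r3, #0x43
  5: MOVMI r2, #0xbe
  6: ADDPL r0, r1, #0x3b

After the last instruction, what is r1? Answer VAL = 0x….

[0] flags=1000 → (cmp)
[1] flags=1000 CC?T → r1=0x94
[2] flags=1000 LE?T → r1=0x8e
[3] flags=0011 → (cmp)
[4] flags=0011 VC?F → skip
[5] flags=0011 MI?F → skip
[6] flags=0011 PL?T → r0=0xc9

VAL = 0x8e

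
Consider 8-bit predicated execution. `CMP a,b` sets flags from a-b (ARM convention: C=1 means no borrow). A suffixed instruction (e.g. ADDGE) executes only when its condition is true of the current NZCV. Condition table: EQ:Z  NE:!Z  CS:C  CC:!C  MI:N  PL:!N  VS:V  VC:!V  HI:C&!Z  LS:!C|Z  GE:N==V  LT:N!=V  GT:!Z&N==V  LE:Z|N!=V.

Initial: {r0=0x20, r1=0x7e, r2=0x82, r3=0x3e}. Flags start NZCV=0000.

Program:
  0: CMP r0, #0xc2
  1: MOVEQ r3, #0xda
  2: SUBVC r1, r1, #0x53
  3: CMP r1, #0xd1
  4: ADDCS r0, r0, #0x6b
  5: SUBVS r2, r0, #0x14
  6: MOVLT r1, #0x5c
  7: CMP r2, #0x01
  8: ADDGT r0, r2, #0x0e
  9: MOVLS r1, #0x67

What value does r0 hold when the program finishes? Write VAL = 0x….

0: ✓ CMP  NZCV=0000
1: · MOVEQ
2: ✓ SUBVC  r1←0x2b
3: ✓ CMP  NZCV=0000
4: · ADDCS
5: · SUBVS
6: · MOVLT
7: ✓ CMP  NZCV=1010
8: · ADDGT
9: · MOVLS

VAL = 0x20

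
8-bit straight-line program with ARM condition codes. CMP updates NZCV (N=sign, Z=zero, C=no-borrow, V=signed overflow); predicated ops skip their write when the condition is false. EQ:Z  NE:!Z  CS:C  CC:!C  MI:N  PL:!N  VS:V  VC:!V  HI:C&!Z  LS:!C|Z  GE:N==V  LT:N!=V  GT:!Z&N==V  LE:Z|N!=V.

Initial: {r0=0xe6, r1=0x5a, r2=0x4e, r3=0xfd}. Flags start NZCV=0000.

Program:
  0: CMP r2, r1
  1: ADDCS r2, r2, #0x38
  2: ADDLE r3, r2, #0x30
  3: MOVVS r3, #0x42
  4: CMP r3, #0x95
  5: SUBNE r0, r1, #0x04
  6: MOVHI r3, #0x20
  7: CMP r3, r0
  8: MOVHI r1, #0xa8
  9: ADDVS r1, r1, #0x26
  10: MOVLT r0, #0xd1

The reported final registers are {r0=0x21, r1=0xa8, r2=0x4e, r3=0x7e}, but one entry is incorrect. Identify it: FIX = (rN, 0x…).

[0] flags=1000 → (cmp)
[1] flags=1000 CS?F → skip
[2] flags=1000 LE?T → r3=0x7e
[3] flags=1000 VS?F → skip
[4] flags=1001 → (cmp)
[5] flags=1001 NE?T → r0=0x56
[6] flags=1001 HI?F → skip
[7] flags=0010 → (cmp)
[8] flags=0010 HI?T → r1=0xa8
[9] flags=0010 VS?F → skip
[10] flags=0010 LT?F → skip

FIX = (r0, 0x56)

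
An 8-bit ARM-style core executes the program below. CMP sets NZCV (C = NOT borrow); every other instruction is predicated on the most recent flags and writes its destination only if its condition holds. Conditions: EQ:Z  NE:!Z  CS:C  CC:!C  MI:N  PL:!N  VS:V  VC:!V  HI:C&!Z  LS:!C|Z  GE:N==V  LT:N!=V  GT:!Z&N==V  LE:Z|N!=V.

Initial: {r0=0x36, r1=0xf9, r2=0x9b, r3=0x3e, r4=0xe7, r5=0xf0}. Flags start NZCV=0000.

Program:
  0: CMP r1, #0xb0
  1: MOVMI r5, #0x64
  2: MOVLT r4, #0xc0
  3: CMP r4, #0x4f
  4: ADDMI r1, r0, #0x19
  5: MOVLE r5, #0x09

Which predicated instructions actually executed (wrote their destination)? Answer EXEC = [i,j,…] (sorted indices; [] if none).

[0] flags=0010 → (cmp)
[1] flags=0010 MI?F → skip
[2] flags=0010 LT?F → skip
[3] flags=1010 → (cmp)
[4] flags=1010 MI?T → r1=0x4f
[5] flags=1010 LE?T → r5=0x09

EXEC = [4,5]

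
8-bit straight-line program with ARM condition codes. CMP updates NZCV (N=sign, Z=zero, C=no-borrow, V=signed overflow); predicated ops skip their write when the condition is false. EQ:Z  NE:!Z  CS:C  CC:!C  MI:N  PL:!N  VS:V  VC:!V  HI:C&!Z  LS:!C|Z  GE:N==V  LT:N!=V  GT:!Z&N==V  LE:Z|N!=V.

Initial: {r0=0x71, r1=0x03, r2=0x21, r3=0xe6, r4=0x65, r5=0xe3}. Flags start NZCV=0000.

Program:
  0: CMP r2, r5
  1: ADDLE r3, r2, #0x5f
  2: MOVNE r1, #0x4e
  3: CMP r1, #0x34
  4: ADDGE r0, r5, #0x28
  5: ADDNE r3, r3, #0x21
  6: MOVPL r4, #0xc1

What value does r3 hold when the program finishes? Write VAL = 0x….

0: ✓ CMP  NZCV=0000
1: · ADDLE
2: ✓ MOVNE  r1←0x4e
3: ✓ CMP  NZCV=0010
4: ✓ ADDGE  r0←0x0b
5: ✓ ADDNE  r3←0x07
6: ✓ MOVPL  r4←0xc1

VAL = 0x07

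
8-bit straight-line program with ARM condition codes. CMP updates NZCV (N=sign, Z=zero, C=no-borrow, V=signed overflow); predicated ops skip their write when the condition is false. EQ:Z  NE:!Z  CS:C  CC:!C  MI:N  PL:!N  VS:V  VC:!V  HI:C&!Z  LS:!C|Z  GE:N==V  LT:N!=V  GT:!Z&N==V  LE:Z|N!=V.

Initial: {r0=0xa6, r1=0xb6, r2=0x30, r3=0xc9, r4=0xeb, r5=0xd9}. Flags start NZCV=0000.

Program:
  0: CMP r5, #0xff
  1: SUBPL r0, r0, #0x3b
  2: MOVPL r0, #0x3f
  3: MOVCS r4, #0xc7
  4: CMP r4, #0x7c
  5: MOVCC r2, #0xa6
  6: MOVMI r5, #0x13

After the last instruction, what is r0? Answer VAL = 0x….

VAL = 0xa6

0: ✓ CMP  NZCV=1000
1: · SUBPL
2: · MOVPL
3: · MOVCS
4: ✓ CMP  NZCV=0011
5: · MOVCC
6: · MOVMI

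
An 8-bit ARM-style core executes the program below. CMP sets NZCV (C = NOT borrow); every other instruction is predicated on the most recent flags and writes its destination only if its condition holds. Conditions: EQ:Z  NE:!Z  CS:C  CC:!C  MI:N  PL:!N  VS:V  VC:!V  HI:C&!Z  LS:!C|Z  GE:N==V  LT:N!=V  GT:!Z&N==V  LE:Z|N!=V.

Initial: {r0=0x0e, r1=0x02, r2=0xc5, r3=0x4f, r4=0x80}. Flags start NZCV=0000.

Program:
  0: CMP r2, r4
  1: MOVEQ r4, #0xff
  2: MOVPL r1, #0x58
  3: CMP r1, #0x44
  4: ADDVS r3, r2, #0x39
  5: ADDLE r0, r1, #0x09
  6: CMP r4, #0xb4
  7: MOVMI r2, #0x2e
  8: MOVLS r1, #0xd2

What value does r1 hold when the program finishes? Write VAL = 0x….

VAL = 0xd2

0: ✓ CMP  NZCV=0010
1: · MOVEQ
2: ✓ MOVPL  r1←0x58
3: ✓ CMP  NZCV=0010
4: · ADDVS
5: · ADDLE
6: ✓ CMP  NZCV=1000
7: ✓ MOVMI  r2←0x2e
8: ✓ MOVLS  r1←0xd2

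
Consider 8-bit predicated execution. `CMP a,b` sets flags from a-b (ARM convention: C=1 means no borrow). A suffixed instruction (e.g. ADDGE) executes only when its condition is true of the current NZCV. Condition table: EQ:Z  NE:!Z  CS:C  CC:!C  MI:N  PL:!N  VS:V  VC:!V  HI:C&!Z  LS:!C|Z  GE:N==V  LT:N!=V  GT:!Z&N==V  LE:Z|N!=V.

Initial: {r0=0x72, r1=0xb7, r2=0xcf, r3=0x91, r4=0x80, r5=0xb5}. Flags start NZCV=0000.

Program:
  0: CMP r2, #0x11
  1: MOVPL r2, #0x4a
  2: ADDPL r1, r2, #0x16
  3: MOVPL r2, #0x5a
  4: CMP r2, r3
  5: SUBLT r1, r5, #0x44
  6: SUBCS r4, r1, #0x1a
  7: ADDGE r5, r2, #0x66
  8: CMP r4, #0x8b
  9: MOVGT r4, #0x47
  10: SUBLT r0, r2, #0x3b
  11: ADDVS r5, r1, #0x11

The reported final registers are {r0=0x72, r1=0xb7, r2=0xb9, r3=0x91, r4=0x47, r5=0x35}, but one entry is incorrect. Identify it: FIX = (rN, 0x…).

0: ✓ CMP  NZCV=1010
1: · MOVPL
2: · ADDPL
3: · MOVPL
4: ✓ CMP  NZCV=0010
5: · SUBLT
6: ✓ SUBCS  r4←0x9d
7: ✓ ADDGE  r5←0x35
8: ✓ CMP  NZCV=0010
9: ✓ MOVGT  r4←0x47
10: · SUBLT
11: · ADDVS

FIX = (r2, 0xcf)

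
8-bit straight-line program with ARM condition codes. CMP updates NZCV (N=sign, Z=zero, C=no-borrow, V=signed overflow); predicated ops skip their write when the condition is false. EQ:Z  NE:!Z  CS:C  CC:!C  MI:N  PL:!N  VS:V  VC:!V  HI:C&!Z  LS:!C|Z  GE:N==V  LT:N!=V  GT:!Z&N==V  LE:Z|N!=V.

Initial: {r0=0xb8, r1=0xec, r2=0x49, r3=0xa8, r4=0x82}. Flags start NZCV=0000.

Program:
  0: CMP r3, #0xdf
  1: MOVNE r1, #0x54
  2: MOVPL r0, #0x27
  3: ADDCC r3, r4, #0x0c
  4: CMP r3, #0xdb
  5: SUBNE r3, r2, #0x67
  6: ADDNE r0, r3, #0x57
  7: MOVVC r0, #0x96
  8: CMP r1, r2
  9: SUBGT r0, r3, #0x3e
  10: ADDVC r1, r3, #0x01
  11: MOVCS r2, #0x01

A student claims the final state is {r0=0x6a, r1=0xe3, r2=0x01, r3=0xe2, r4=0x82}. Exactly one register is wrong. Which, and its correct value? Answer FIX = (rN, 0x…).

0: ✓ CMP  NZCV=1000
1: ✓ MOVNE  r1←0x54
2: · MOVPL
3: ✓ ADDCC  r3←0x8e
4: ✓ CMP  NZCV=1000
5: ✓ SUBNE  r3←0xe2
6: ✓ ADDNE  r0←0x39
7: ✓ MOVVC  r0←0x96
8: ✓ CMP  NZCV=0010
9: ✓ SUBGT  r0←0xa4
10: ✓ ADDVC  r1←0xe3
11: ✓ MOVCS  r2←0x01

FIX = (r0, 0xa4)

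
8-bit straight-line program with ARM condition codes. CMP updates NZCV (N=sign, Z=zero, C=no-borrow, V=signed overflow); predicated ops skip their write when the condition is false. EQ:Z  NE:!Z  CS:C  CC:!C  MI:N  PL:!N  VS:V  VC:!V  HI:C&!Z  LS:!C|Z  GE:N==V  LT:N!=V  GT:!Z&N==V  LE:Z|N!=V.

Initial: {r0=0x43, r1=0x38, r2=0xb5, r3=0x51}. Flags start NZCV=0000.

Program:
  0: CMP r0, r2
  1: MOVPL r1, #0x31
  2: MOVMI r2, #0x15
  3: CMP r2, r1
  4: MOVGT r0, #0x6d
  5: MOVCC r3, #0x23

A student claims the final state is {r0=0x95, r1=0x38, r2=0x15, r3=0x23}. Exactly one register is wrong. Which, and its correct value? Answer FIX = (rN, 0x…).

[0] flags=1001 → (cmp)
[1] flags=1001 PL?F → skip
[2] flags=1001 MI?T → r2=0x15
[3] flags=1000 → (cmp)
[4] flags=1000 GT?F → skip
[5] flags=1000 CC?T → r3=0x23

FIX = (r0, 0x43)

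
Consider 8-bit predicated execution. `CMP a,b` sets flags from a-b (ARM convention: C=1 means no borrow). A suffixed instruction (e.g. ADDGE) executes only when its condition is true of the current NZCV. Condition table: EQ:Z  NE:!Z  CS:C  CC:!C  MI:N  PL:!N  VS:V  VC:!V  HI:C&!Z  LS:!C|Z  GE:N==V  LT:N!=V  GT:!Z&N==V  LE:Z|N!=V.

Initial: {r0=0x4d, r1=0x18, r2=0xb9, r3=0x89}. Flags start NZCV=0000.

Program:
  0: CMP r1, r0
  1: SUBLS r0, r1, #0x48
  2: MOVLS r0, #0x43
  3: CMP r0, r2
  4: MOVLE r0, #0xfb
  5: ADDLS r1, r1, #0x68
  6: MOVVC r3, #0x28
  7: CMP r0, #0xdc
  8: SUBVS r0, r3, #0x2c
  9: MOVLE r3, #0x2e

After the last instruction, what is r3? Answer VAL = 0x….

VAL = 0x89

0: ✓ CMP  NZCV=1000
1: ✓ SUBLS  r0←0xd0
2: ✓ MOVLS  r0←0x43
3: ✓ CMP  NZCV=1001
4: · MOVLE
5: ✓ ADDLS  r1←0x80
6: · MOVVC
7: ✓ CMP  NZCV=0000
8: · SUBVS
9: · MOVLE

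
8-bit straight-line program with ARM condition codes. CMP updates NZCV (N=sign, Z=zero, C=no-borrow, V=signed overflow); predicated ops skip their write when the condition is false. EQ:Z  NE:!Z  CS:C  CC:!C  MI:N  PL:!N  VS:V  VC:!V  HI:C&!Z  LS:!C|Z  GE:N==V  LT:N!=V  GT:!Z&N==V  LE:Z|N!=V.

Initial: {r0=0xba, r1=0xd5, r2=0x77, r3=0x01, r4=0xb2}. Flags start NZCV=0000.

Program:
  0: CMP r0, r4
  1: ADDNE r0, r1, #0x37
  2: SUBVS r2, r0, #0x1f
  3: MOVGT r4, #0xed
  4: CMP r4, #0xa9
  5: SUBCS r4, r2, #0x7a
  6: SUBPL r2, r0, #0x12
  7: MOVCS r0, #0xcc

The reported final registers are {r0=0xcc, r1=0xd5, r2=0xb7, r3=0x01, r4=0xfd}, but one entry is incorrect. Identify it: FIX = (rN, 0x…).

FIX = (r2, 0xfa)

[0] flags=0010 → (cmp)
[1] flags=0010 NE?T → r0=0x0c
[2] flags=0010 VS?F → skip
[3] flags=0010 GT?T → r4=0xed
[4] flags=0010 → (cmp)
[5] flags=0010 CS?T → r4=0xfd
[6] flags=0010 PL?T → r2=0xfa
[7] flags=0010 CS?T → r0=0xcc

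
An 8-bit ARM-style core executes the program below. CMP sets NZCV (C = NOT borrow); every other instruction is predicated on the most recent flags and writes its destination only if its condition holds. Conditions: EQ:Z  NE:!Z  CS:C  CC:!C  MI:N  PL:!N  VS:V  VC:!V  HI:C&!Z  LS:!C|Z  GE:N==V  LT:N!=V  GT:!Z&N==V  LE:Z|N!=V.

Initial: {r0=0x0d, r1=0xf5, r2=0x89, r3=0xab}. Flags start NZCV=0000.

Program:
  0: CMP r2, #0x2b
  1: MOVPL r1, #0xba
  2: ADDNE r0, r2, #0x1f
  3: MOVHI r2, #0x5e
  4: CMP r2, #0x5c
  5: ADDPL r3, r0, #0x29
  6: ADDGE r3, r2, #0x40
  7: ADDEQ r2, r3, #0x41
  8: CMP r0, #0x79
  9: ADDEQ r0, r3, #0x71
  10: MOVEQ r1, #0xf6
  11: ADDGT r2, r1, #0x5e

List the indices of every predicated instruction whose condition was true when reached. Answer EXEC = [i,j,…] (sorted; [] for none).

[0] flags=0011 → (cmp)
[1] flags=0011 PL?T → r1=0xba
[2] flags=0011 NE?T → r0=0xa8
[3] flags=0011 HI?T → r2=0x5e
[4] flags=0010 → (cmp)
[5] flags=0010 PL?T → r3=0xd1
[6] flags=0010 GE?T → r3=0x9e
[7] flags=0010 EQ?F → skip
[8] flags=0011 → (cmp)
[9] flags=0011 EQ?F → skip
[10] flags=0011 EQ?F → skip
[11] flags=0011 GT?F → skip

EXEC = [1,2,3,5,6]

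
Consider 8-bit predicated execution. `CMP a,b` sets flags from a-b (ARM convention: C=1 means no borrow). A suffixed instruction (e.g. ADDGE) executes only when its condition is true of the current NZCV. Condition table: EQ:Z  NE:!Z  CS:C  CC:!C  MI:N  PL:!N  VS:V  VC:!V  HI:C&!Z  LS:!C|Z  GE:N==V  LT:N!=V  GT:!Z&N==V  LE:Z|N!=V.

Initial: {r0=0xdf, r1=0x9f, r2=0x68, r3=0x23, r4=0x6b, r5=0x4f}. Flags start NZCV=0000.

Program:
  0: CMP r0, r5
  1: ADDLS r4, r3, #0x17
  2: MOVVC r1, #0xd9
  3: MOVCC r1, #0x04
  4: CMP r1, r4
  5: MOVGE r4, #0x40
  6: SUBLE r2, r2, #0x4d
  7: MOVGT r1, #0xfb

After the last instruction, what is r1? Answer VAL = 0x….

VAL = 0xd9

[0] flags=1010 → (cmp)
[1] flags=1010 LS?F → skip
[2] flags=1010 VC?T → r1=0xd9
[3] flags=1010 CC?F → skip
[4] flags=0011 → (cmp)
[5] flags=0011 GE?F → skip
[6] flags=0011 LE?T → r2=0x1b
[7] flags=0011 GT?F → skip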